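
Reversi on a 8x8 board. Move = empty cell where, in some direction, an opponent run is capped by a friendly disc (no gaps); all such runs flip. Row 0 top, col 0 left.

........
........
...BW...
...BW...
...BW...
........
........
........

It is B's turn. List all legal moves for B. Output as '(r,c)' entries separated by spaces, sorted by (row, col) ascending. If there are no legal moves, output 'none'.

Answer: (1,5) (2,5) (3,5) (4,5) (5,5)

Derivation:
(1,3): no bracket -> illegal
(1,4): no bracket -> illegal
(1,5): flips 1 -> legal
(2,5): flips 2 -> legal
(3,5): flips 1 -> legal
(4,5): flips 2 -> legal
(5,3): no bracket -> illegal
(5,4): no bracket -> illegal
(5,5): flips 1 -> legal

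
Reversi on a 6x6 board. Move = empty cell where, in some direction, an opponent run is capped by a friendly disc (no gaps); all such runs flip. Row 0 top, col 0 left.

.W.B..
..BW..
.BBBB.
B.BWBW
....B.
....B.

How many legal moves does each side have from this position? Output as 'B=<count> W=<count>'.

Answer: B=5 W=6

Derivation:
-- B to move --
(0,0): no bracket -> illegal
(0,2): flips 1 -> legal
(0,4): flips 1 -> legal
(1,0): no bracket -> illegal
(1,1): no bracket -> illegal
(1,4): flips 1 -> legal
(2,5): no bracket -> illegal
(4,2): flips 1 -> legal
(4,3): flips 1 -> legal
(4,5): no bracket -> illegal
B mobility = 5
-- W to move --
(0,2): no bracket -> illegal
(0,4): no bracket -> illegal
(1,0): no bracket -> illegal
(1,1): flips 2 -> legal
(1,4): no bracket -> illegal
(1,5): flips 1 -> legal
(2,0): no bracket -> illegal
(2,5): no bracket -> illegal
(3,1): flips 2 -> legal
(4,0): no bracket -> illegal
(4,1): no bracket -> illegal
(4,2): no bracket -> illegal
(4,3): no bracket -> illegal
(4,5): flips 3 -> legal
(5,3): flips 1 -> legal
(5,5): flips 1 -> legal
W mobility = 6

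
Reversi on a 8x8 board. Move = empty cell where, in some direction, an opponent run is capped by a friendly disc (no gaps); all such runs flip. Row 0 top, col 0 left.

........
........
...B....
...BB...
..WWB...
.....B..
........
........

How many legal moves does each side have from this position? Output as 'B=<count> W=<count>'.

Answer: B=4 W=4

Derivation:
-- B to move --
(3,1): no bracket -> illegal
(3,2): no bracket -> illegal
(4,1): flips 2 -> legal
(5,1): flips 1 -> legal
(5,2): flips 1 -> legal
(5,3): flips 1 -> legal
(5,4): no bracket -> illegal
B mobility = 4
-- W to move --
(1,2): no bracket -> illegal
(1,3): flips 2 -> legal
(1,4): no bracket -> illegal
(2,2): no bracket -> illegal
(2,4): flips 1 -> legal
(2,5): flips 1 -> legal
(3,2): no bracket -> illegal
(3,5): no bracket -> illegal
(4,5): flips 1 -> legal
(4,6): no bracket -> illegal
(5,3): no bracket -> illegal
(5,4): no bracket -> illegal
(5,6): no bracket -> illegal
(6,4): no bracket -> illegal
(6,5): no bracket -> illegal
(6,6): no bracket -> illegal
W mobility = 4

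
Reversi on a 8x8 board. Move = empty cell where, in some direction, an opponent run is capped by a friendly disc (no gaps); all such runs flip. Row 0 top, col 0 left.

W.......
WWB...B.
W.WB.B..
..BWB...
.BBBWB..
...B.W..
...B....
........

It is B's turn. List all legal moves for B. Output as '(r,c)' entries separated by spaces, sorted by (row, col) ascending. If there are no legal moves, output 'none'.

Answer: (2,1) (2,4) (3,5) (5,4) (6,5)

Derivation:
(0,1): no bracket -> illegal
(0,2): no bracket -> illegal
(1,3): no bracket -> illegal
(2,1): flips 1 -> legal
(2,4): flips 1 -> legal
(3,0): no bracket -> illegal
(3,1): no bracket -> illegal
(3,5): flips 1 -> legal
(4,6): no bracket -> illegal
(5,4): flips 1 -> legal
(5,6): no bracket -> illegal
(6,4): no bracket -> illegal
(6,5): flips 1 -> legal
(6,6): no bracket -> illegal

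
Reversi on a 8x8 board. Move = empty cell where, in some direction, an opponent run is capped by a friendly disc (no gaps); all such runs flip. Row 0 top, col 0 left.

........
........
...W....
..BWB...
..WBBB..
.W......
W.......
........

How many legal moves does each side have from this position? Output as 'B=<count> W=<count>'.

-- B to move --
(1,2): flips 1 -> legal
(1,3): flips 2 -> legal
(1,4): flips 1 -> legal
(2,2): flips 1 -> legal
(2,4): no bracket -> illegal
(3,1): no bracket -> illegal
(4,0): no bracket -> illegal
(4,1): flips 1 -> legal
(5,0): no bracket -> illegal
(5,2): flips 1 -> legal
(5,3): no bracket -> illegal
(6,1): no bracket -> illegal
(6,2): no bracket -> illegal
(7,0): no bracket -> illegal
(7,1): no bracket -> illegal
B mobility = 6
-- W to move --
(2,1): no bracket -> illegal
(2,2): flips 1 -> legal
(2,4): no bracket -> illegal
(2,5): no bracket -> illegal
(3,1): flips 1 -> legal
(3,5): flips 1 -> legal
(3,6): no bracket -> illegal
(4,1): flips 1 -> legal
(4,6): flips 3 -> legal
(5,2): no bracket -> illegal
(5,3): flips 1 -> legal
(5,4): no bracket -> illegal
(5,5): flips 1 -> legal
(5,6): flips 2 -> legal
W mobility = 8

Answer: B=6 W=8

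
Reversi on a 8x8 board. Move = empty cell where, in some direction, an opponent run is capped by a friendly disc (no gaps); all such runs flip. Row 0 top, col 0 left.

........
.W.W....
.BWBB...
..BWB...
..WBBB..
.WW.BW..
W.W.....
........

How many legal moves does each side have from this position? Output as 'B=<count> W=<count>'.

-- B to move --
(0,0): flips 3 -> legal
(0,1): flips 1 -> legal
(0,2): flips 1 -> legal
(0,3): flips 1 -> legal
(0,4): no bracket -> illegal
(1,0): no bracket -> illegal
(1,2): flips 1 -> legal
(1,4): no bracket -> illegal
(2,0): no bracket -> illegal
(3,1): no bracket -> illegal
(4,0): no bracket -> illegal
(4,1): flips 1 -> legal
(4,6): no bracket -> illegal
(5,0): no bracket -> illegal
(5,3): no bracket -> illegal
(5,6): flips 1 -> legal
(6,1): flips 1 -> legal
(6,3): no bracket -> illegal
(6,4): no bracket -> illegal
(6,5): flips 1 -> legal
(6,6): flips 1 -> legal
(7,0): no bracket -> illegal
(7,1): no bracket -> illegal
(7,2): flips 3 -> legal
(7,3): no bracket -> illegal
B mobility = 11
-- W to move --
(1,0): no bracket -> illegal
(1,2): no bracket -> illegal
(1,4): no bracket -> illegal
(1,5): flips 1 -> legal
(2,0): flips 1 -> legal
(2,5): flips 4 -> legal
(3,0): no bracket -> illegal
(3,1): flips 2 -> legal
(3,5): flips 3 -> legal
(3,6): no bracket -> illegal
(4,1): no bracket -> illegal
(4,6): flips 3 -> legal
(5,3): flips 2 -> legal
(5,6): no bracket -> illegal
(6,3): no bracket -> illegal
(6,4): no bracket -> illegal
(6,5): no bracket -> illegal
W mobility = 7

Answer: B=11 W=7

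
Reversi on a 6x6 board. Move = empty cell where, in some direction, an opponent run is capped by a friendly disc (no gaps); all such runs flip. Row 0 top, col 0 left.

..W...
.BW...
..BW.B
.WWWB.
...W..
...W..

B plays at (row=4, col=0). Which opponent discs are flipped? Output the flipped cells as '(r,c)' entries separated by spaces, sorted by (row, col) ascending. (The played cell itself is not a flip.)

Answer: (3,1)

Derivation:
Dir NW: edge -> no flip
Dir N: first cell '.' (not opp) -> no flip
Dir NE: opp run (3,1) capped by B -> flip
Dir W: edge -> no flip
Dir E: first cell '.' (not opp) -> no flip
Dir SW: edge -> no flip
Dir S: first cell '.' (not opp) -> no flip
Dir SE: first cell '.' (not opp) -> no flip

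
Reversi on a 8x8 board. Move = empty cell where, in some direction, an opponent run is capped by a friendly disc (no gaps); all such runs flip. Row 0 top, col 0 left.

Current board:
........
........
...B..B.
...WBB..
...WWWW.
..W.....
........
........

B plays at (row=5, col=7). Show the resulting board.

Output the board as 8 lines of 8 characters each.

Answer: ........
........
...B..B.
...WBB..
...WWWB.
..W....B
........
........

Derivation:
Place B at (5,7); scan 8 dirs for brackets.
Dir NW: opp run (4,6) capped by B -> flip
Dir N: first cell '.' (not opp) -> no flip
Dir NE: edge -> no flip
Dir W: first cell '.' (not opp) -> no flip
Dir E: edge -> no flip
Dir SW: first cell '.' (not opp) -> no flip
Dir S: first cell '.' (not opp) -> no flip
Dir SE: edge -> no flip
All flips: (4,6)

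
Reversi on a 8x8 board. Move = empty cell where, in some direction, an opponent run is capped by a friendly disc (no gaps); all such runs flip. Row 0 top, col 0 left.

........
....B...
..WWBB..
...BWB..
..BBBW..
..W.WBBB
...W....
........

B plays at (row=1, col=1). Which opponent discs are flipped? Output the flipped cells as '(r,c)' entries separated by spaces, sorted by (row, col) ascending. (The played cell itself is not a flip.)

Dir NW: first cell '.' (not opp) -> no flip
Dir N: first cell '.' (not opp) -> no flip
Dir NE: first cell '.' (not opp) -> no flip
Dir W: first cell '.' (not opp) -> no flip
Dir E: first cell '.' (not opp) -> no flip
Dir SW: first cell '.' (not opp) -> no flip
Dir S: first cell '.' (not opp) -> no flip
Dir SE: opp run (2,2) capped by B -> flip

Answer: (2,2)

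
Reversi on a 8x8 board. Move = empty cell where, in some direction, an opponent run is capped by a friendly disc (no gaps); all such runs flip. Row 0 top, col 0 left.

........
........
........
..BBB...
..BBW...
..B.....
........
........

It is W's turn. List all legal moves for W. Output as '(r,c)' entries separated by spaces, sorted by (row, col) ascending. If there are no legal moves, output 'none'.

(2,1): no bracket -> illegal
(2,2): flips 1 -> legal
(2,3): no bracket -> illegal
(2,4): flips 1 -> legal
(2,5): no bracket -> illegal
(3,1): no bracket -> illegal
(3,5): no bracket -> illegal
(4,1): flips 2 -> legal
(4,5): no bracket -> illegal
(5,1): no bracket -> illegal
(5,3): no bracket -> illegal
(5,4): no bracket -> illegal
(6,1): no bracket -> illegal
(6,2): no bracket -> illegal
(6,3): no bracket -> illegal

Answer: (2,2) (2,4) (4,1)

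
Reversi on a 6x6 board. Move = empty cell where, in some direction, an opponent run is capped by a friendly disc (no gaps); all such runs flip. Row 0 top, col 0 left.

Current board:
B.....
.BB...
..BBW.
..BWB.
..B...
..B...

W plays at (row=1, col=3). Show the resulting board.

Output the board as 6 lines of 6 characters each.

Answer: B.....
.BBW..
..BWW.
..BWB.
..B...
..B...

Derivation:
Place W at (1,3); scan 8 dirs for brackets.
Dir NW: first cell '.' (not opp) -> no flip
Dir N: first cell '.' (not opp) -> no flip
Dir NE: first cell '.' (not opp) -> no flip
Dir W: opp run (1,2) (1,1), next='.' -> no flip
Dir E: first cell '.' (not opp) -> no flip
Dir SW: opp run (2,2), next='.' -> no flip
Dir S: opp run (2,3) capped by W -> flip
Dir SE: first cell 'W' (not opp) -> no flip
All flips: (2,3)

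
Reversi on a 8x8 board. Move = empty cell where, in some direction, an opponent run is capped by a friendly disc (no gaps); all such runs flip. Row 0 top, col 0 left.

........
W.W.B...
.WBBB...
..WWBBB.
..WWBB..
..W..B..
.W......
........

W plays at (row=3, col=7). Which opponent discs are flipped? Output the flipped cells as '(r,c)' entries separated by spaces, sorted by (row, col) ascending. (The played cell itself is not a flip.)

Answer: (3,4) (3,5) (3,6)

Derivation:
Dir NW: first cell '.' (not opp) -> no flip
Dir N: first cell '.' (not opp) -> no flip
Dir NE: edge -> no flip
Dir W: opp run (3,6) (3,5) (3,4) capped by W -> flip
Dir E: edge -> no flip
Dir SW: first cell '.' (not opp) -> no flip
Dir S: first cell '.' (not opp) -> no flip
Dir SE: edge -> no flip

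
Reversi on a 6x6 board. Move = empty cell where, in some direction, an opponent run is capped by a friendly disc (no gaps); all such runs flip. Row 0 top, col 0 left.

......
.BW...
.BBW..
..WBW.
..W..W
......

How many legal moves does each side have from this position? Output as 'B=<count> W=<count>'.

Answer: B=9 W=5

Derivation:
-- B to move --
(0,1): no bracket -> illegal
(0,2): flips 1 -> legal
(0,3): flips 1 -> legal
(1,3): flips 2 -> legal
(1,4): no bracket -> illegal
(2,4): flips 1 -> legal
(2,5): no bracket -> illegal
(3,1): flips 1 -> legal
(3,5): flips 1 -> legal
(4,1): no bracket -> illegal
(4,3): flips 1 -> legal
(4,4): no bracket -> illegal
(5,1): flips 1 -> legal
(5,2): flips 2 -> legal
(5,3): no bracket -> illegal
(5,4): no bracket -> illegal
(5,5): no bracket -> illegal
B mobility = 9
-- W to move --
(0,0): no bracket -> illegal
(0,1): no bracket -> illegal
(0,2): no bracket -> illegal
(1,0): flips 2 -> legal
(1,3): no bracket -> illegal
(2,0): flips 2 -> legal
(2,4): flips 1 -> legal
(3,0): flips 1 -> legal
(3,1): no bracket -> illegal
(4,3): flips 1 -> legal
(4,4): no bracket -> illegal
W mobility = 5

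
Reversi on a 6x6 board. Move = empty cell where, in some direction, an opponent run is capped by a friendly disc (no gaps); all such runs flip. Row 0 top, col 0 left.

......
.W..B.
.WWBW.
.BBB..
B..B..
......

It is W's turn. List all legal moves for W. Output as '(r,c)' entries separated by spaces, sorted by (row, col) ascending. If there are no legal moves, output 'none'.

(0,3): no bracket -> illegal
(0,4): flips 1 -> legal
(0,5): no bracket -> illegal
(1,2): no bracket -> illegal
(1,3): no bracket -> illegal
(1,5): no bracket -> illegal
(2,0): no bracket -> illegal
(2,5): no bracket -> illegal
(3,0): no bracket -> illegal
(3,4): no bracket -> illegal
(4,1): flips 1 -> legal
(4,2): flips 2 -> legal
(4,4): flips 1 -> legal
(5,0): no bracket -> illegal
(5,1): no bracket -> illegal
(5,2): no bracket -> illegal
(5,3): no bracket -> illegal
(5,4): flips 2 -> legal

Answer: (0,4) (4,1) (4,2) (4,4) (5,4)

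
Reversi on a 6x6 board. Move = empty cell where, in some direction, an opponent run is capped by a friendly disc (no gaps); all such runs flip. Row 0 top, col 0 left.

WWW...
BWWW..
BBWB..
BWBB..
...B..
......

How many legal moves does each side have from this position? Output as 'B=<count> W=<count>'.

-- B to move --
(0,3): flips 2 -> legal
(0,4): no bracket -> illegal
(1,4): flips 3 -> legal
(2,4): no bracket -> illegal
(4,0): no bracket -> illegal
(4,1): flips 1 -> legal
(4,2): flips 1 -> legal
B mobility = 4
-- W to move --
(1,4): no bracket -> illegal
(2,4): flips 1 -> legal
(3,4): flips 3 -> legal
(4,0): flips 3 -> legal
(4,1): no bracket -> illegal
(4,2): flips 1 -> legal
(4,4): flips 1 -> legal
(5,2): no bracket -> illegal
(5,3): flips 3 -> legal
(5,4): no bracket -> illegal
W mobility = 6

Answer: B=4 W=6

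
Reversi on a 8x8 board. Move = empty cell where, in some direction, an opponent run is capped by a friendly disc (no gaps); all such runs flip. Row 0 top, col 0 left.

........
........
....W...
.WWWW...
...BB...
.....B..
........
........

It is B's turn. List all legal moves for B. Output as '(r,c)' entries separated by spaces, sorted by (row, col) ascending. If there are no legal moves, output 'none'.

Answer: (1,4) (2,1) (2,2) (2,3) (2,5)

Derivation:
(1,3): no bracket -> illegal
(1,4): flips 2 -> legal
(1,5): no bracket -> illegal
(2,0): no bracket -> illegal
(2,1): flips 1 -> legal
(2,2): flips 1 -> legal
(2,3): flips 1 -> legal
(2,5): flips 1 -> legal
(3,0): no bracket -> illegal
(3,5): no bracket -> illegal
(4,0): no bracket -> illegal
(4,1): no bracket -> illegal
(4,2): no bracket -> illegal
(4,5): no bracket -> illegal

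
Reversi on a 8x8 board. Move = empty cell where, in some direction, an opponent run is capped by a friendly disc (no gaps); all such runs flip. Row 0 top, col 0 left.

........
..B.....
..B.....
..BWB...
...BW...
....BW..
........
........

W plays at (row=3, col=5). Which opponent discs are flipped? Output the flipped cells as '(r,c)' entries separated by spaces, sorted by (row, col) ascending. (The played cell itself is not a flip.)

Answer: (3,4)

Derivation:
Dir NW: first cell '.' (not opp) -> no flip
Dir N: first cell '.' (not opp) -> no flip
Dir NE: first cell '.' (not opp) -> no flip
Dir W: opp run (3,4) capped by W -> flip
Dir E: first cell '.' (not opp) -> no flip
Dir SW: first cell 'W' (not opp) -> no flip
Dir S: first cell '.' (not opp) -> no flip
Dir SE: first cell '.' (not opp) -> no flip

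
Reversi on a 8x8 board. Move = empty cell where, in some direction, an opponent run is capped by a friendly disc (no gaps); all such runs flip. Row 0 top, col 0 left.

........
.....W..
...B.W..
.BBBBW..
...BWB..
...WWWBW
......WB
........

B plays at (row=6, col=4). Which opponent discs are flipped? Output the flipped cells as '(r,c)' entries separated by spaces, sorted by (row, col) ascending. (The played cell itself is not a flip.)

Answer: (4,4) (5,4)

Derivation:
Dir NW: opp run (5,3), next='.' -> no flip
Dir N: opp run (5,4) (4,4) capped by B -> flip
Dir NE: opp run (5,5), next='.' -> no flip
Dir W: first cell '.' (not opp) -> no flip
Dir E: first cell '.' (not opp) -> no flip
Dir SW: first cell '.' (not opp) -> no flip
Dir S: first cell '.' (not opp) -> no flip
Dir SE: first cell '.' (not opp) -> no flip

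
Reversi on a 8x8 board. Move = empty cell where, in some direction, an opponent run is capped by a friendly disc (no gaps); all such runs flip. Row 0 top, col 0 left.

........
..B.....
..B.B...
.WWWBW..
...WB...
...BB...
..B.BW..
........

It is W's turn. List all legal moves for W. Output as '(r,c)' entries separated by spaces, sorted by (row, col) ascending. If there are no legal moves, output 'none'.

Answer: (0,2) (1,1) (1,3) (1,5) (2,5) (4,5) (5,5) (6,3) (7,1)

Derivation:
(0,1): no bracket -> illegal
(0,2): flips 2 -> legal
(0,3): no bracket -> illegal
(1,1): flips 1 -> legal
(1,3): flips 2 -> legal
(1,4): no bracket -> illegal
(1,5): flips 1 -> legal
(2,1): no bracket -> illegal
(2,3): no bracket -> illegal
(2,5): flips 1 -> legal
(4,2): no bracket -> illegal
(4,5): flips 1 -> legal
(5,1): no bracket -> illegal
(5,2): no bracket -> illegal
(5,5): flips 1 -> legal
(6,1): no bracket -> illegal
(6,3): flips 2 -> legal
(7,1): flips 3 -> legal
(7,2): no bracket -> illegal
(7,3): no bracket -> illegal
(7,4): no bracket -> illegal
(7,5): no bracket -> illegal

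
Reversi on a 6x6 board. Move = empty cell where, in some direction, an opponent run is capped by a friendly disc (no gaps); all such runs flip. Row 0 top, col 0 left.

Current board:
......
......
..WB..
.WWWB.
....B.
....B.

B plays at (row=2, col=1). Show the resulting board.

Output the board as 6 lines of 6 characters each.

Answer: ......
......
.BBB..
.WWWB.
....B.
....B.

Derivation:
Place B at (2,1); scan 8 dirs for brackets.
Dir NW: first cell '.' (not opp) -> no flip
Dir N: first cell '.' (not opp) -> no flip
Dir NE: first cell '.' (not opp) -> no flip
Dir W: first cell '.' (not opp) -> no flip
Dir E: opp run (2,2) capped by B -> flip
Dir SW: first cell '.' (not opp) -> no flip
Dir S: opp run (3,1), next='.' -> no flip
Dir SE: opp run (3,2), next='.' -> no flip
All flips: (2,2)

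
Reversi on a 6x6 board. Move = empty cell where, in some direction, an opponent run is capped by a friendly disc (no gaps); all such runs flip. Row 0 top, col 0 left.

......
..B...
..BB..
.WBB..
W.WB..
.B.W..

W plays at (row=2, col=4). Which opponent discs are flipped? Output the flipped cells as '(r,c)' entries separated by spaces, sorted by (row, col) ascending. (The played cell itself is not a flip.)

Dir NW: first cell '.' (not opp) -> no flip
Dir N: first cell '.' (not opp) -> no flip
Dir NE: first cell '.' (not opp) -> no flip
Dir W: opp run (2,3) (2,2), next='.' -> no flip
Dir E: first cell '.' (not opp) -> no flip
Dir SW: opp run (3,3) capped by W -> flip
Dir S: first cell '.' (not opp) -> no flip
Dir SE: first cell '.' (not opp) -> no flip

Answer: (3,3)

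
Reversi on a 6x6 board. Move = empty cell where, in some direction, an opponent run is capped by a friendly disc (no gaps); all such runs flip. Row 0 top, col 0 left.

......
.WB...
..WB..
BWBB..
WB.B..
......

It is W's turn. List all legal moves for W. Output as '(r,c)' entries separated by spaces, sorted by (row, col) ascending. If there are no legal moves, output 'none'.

Answer: (0,2) (1,3) (2,0) (2,4) (3,4) (4,2) (4,4) (5,1)

Derivation:
(0,1): no bracket -> illegal
(0,2): flips 1 -> legal
(0,3): no bracket -> illegal
(1,3): flips 1 -> legal
(1,4): no bracket -> illegal
(2,0): flips 1 -> legal
(2,1): no bracket -> illegal
(2,4): flips 1 -> legal
(3,4): flips 2 -> legal
(4,2): flips 2 -> legal
(4,4): flips 1 -> legal
(5,0): no bracket -> illegal
(5,1): flips 1 -> legal
(5,2): no bracket -> illegal
(5,3): no bracket -> illegal
(5,4): no bracket -> illegal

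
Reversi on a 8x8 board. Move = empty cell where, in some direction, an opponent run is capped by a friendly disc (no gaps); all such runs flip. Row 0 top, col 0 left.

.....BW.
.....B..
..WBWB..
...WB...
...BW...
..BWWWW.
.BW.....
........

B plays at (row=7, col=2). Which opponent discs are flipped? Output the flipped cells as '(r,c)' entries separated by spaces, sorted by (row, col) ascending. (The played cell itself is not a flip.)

Answer: (6,2)

Derivation:
Dir NW: first cell 'B' (not opp) -> no flip
Dir N: opp run (6,2) capped by B -> flip
Dir NE: first cell '.' (not opp) -> no flip
Dir W: first cell '.' (not opp) -> no flip
Dir E: first cell '.' (not opp) -> no flip
Dir SW: edge -> no flip
Dir S: edge -> no flip
Dir SE: edge -> no flip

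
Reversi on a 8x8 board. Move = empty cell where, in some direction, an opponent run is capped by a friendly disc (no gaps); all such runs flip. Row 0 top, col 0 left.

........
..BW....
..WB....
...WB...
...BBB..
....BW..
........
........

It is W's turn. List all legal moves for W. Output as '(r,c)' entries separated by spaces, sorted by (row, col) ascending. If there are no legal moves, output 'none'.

(0,1): no bracket -> illegal
(0,2): flips 1 -> legal
(0,3): no bracket -> illegal
(1,1): flips 1 -> legal
(1,4): no bracket -> illegal
(2,1): no bracket -> illegal
(2,4): flips 1 -> legal
(2,5): no bracket -> illegal
(3,2): no bracket -> illegal
(3,5): flips 2 -> legal
(3,6): no bracket -> illegal
(4,2): no bracket -> illegal
(4,6): no bracket -> illegal
(5,2): no bracket -> illegal
(5,3): flips 2 -> legal
(5,6): no bracket -> illegal
(6,3): no bracket -> illegal
(6,4): no bracket -> illegal
(6,5): no bracket -> illegal

Answer: (0,2) (1,1) (2,4) (3,5) (5,3)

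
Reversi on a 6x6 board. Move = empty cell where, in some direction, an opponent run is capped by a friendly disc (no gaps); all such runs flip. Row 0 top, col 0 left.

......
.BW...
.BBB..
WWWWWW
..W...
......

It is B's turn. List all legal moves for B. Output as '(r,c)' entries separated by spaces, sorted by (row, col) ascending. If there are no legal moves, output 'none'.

(0,1): flips 1 -> legal
(0,2): flips 1 -> legal
(0,3): flips 1 -> legal
(1,3): flips 1 -> legal
(2,0): no bracket -> illegal
(2,4): no bracket -> illegal
(2,5): no bracket -> illegal
(4,0): flips 1 -> legal
(4,1): flips 2 -> legal
(4,3): flips 2 -> legal
(4,4): flips 1 -> legal
(4,5): flips 1 -> legal
(5,1): no bracket -> illegal
(5,2): flips 2 -> legal
(5,3): no bracket -> illegal

Answer: (0,1) (0,2) (0,3) (1,3) (4,0) (4,1) (4,3) (4,4) (4,5) (5,2)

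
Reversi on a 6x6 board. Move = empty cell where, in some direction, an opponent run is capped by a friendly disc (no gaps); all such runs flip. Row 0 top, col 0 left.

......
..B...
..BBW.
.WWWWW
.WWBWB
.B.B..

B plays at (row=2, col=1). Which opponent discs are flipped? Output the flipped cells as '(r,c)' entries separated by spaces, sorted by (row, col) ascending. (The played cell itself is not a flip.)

Dir NW: first cell '.' (not opp) -> no flip
Dir N: first cell '.' (not opp) -> no flip
Dir NE: first cell 'B' (not opp) -> no flip
Dir W: first cell '.' (not opp) -> no flip
Dir E: first cell 'B' (not opp) -> no flip
Dir SW: first cell '.' (not opp) -> no flip
Dir S: opp run (3,1) (4,1) capped by B -> flip
Dir SE: opp run (3,2) capped by B -> flip

Answer: (3,1) (3,2) (4,1)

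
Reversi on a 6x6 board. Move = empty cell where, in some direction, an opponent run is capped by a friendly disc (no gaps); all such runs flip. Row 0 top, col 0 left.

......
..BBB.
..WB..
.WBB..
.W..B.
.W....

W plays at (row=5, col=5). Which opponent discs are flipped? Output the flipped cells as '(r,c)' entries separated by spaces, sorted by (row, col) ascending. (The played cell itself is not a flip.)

Answer: (3,3) (4,4)

Derivation:
Dir NW: opp run (4,4) (3,3) capped by W -> flip
Dir N: first cell '.' (not opp) -> no flip
Dir NE: edge -> no flip
Dir W: first cell '.' (not opp) -> no flip
Dir E: edge -> no flip
Dir SW: edge -> no flip
Dir S: edge -> no flip
Dir SE: edge -> no flip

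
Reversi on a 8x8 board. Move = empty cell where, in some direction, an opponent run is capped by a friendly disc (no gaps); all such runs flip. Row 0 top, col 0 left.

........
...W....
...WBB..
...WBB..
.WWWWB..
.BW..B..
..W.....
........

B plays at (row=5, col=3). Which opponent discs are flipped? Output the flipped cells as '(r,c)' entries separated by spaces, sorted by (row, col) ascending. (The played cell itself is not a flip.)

Answer: (4,4) (5,2)

Derivation:
Dir NW: opp run (4,2), next='.' -> no flip
Dir N: opp run (4,3) (3,3) (2,3) (1,3), next='.' -> no flip
Dir NE: opp run (4,4) capped by B -> flip
Dir W: opp run (5,2) capped by B -> flip
Dir E: first cell '.' (not opp) -> no flip
Dir SW: opp run (6,2), next='.' -> no flip
Dir S: first cell '.' (not opp) -> no flip
Dir SE: first cell '.' (not opp) -> no flip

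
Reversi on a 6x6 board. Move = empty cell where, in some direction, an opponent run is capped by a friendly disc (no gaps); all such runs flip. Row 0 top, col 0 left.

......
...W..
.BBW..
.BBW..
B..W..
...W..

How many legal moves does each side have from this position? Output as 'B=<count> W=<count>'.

Answer: B=6 W=5

Derivation:
-- B to move --
(0,2): no bracket -> illegal
(0,3): no bracket -> illegal
(0,4): flips 1 -> legal
(1,2): no bracket -> illegal
(1,4): flips 1 -> legal
(2,4): flips 1 -> legal
(3,4): flips 1 -> legal
(4,2): no bracket -> illegal
(4,4): flips 1 -> legal
(5,2): no bracket -> illegal
(5,4): flips 1 -> legal
B mobility = 6
-- W to move --
(1,0): flips 2 -> legal
(1,1): flips 1 -> legal
(1,2): no bracket -> illegal
(2,0): flips 2 -> legal
(3,0): flips 2 -> legal
(4,1): flips 1 -> legal
(4,2): no bracket -> illegal
(5,0): no bracket -> illegal
(5,1): no bracket -> illegal
W mobility = 5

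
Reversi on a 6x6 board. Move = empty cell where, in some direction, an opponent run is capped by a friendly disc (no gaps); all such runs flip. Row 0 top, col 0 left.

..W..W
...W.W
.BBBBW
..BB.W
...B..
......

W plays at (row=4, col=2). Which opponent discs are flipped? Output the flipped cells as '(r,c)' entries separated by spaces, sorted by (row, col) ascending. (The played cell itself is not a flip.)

Answer: (2,4) (3,3)

Derivation:
Dir NW: first cell '.' (not opp) -> no flip
Dir N: opp run (3,2) (2,2), next='.' -> no flip
Dir NE: opp run (3,3) (2,4) capped by W -> flip
Dir W: first cell '.' (not opp) -> no flip
Dir E: opp run (4,3), next='.' -> no flip
Dir SW: first cell '.' (not opp) -> no flip
Dir S: first cell '.' (not opp) -> no flip
Dir SE: first cell '.' (not opp) -> no flip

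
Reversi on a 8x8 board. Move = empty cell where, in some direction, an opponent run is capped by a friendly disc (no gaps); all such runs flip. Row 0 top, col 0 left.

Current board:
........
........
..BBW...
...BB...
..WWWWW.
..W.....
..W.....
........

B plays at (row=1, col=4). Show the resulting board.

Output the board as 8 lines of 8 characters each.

Place B at (1,4); scan 8 dirs for brackets.
Dir NW: first cell '.' (not opp) -> no flip
Dir N: first cell '.' (not opp) -> no flip
Dir NE: first cell '.' (not opp) -> no flip
Dir W: first cell '.' (not opp) -> no flip
Dir E: first cell '.' (not opp) -> no flip
Dir SW: first cell 'B' (not opp) -> no flip
Dir S: opp run (2,4) capped by B -> flip
Dir SE: first cell '.' (not opp) -> no flip
All flips: (2,4)

Answer: ........
....B...
..BBB...
...BB...
..WWWWW.
..W.....
..W.....
........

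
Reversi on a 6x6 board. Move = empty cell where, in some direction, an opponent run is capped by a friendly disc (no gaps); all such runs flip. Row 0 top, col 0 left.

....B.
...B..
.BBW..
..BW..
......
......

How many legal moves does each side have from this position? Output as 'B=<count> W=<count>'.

Answer: B=5 W=5

Derivation:
-- B to move --
(1,2): no bracket -> illegal
(1,4): flips 1 -> legal
(2,4): flips 1 -> legal
(3,4): flips 1 -> legal
(4,2): no bracket -> illegal
(4,3): flips 2 -> legal
(4,4): flips 1 -> legal
B mobility = 5
-- W to move --
(0,2): no bracket -> illegal
(0,3): flips 1 -> legal
(0,5): no bracket -> illegal
(1,0): no bracket -> illegal
(1,1): flips 1 -> legal
(1,2): no bracket -> illegal
(1,4): no bracket -> illegal
(1,5): no bracket -> illegal
(2,0): flips 2 -> legal
(2,4): no bracket -> illegal
(3,0): no bracket -> illegal
(3,1): flips 1 -> legal
(4,1): flips 1 -> legal
(4,2): no bracket -> illegal
(4,3): no bracket -> illegal
W mobility = 5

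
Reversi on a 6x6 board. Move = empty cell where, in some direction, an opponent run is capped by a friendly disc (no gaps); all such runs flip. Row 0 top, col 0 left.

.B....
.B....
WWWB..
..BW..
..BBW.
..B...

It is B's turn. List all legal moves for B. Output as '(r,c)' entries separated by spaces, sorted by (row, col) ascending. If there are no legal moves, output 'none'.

Answer: (1,0) (1,2) (2,4) (3,1) (3,4) (4,5) (5,5)

Derivation:
(1,0): flips 1 -> legal
(1,2): flips 1 -> legal
(1,3): no bracket -> illegal
(2,4): flips 1 -> legal
(3,0): no bracket -> illegal
(3,1): flips 1 -> legal
(3,4): flips 1 -> legal
(3,5): no bracket -> illegal
(4,5): flips 1 -> legal
(5,3): no bracket -> illegal
(5,4): no bracket -> illegal
(5,5): flips 3 -> legal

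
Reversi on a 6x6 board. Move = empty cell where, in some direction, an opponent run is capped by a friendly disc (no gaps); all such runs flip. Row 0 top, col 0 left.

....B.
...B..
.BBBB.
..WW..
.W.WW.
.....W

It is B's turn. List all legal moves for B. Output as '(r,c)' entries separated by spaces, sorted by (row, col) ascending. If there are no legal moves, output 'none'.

Answer: (4,2) (5,0) (5,3) (5,4)

Derivation:
(3,0): no bracket -> illegal
(3,1): no bracket -> illegal
(3,4): no bracket -> illegal
(3,5): no bracket -> illegal
(4,0): no bracket -> illegal
(4,2): flips 2 -> legal
(4,5): no bracket -> illegal
(5,0): flips 2 -> legal
(5,1): no bracket -> illegal
(5,2): no bracket -> illegal
(5,3): flips 2 -> legal
(5,4): flips 2 -> legal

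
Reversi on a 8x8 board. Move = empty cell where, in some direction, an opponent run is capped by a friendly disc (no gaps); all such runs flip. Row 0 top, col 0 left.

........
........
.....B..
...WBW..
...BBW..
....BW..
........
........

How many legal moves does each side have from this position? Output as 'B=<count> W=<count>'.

-- B to move --
(2,2): flips 1 -> legal
(2,3): flips 1 -> legal
(2,4): no bracket -> illegal
(2,6): flips 1 -> legal
(3,2): flips 1 -> legal
(3,6): flips 2 -> legal
(4,2): no bracket -> illegal
(4,6): flips 1 -> legal
(5,6): flips 2 -> legal
(6,4): no bracket -> illegal
(6,5): flips 3 -> legal
(6,6): flips 1 -> legal
B mobility = 9
-- W to move --
(1,4): no bracket -> illegal
(1,5): flips 1 -> legal
(1,6): no bracket -> illegal
(2,3): flips 1 -> legal
(2,4): no bracket -> illegal
(2,6): no bracket -> illegal
(3,2): no bracket -> illegal
(3,6): no bracket -> illegal
(4,2): flips 2 -> legal
(5,2): no bracket -> illegal
(5,3): flips 3 -> legal
(6,3): flips 1 -> legal
(6,4): no bracket -> illegal
(6,5): no bracket -> illegal
W mobility = 5

Answer: B=9 W=5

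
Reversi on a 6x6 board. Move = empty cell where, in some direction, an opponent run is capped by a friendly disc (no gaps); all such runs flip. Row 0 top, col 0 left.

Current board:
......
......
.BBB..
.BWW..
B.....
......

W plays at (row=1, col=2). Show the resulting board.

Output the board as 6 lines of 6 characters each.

Place W at (1,2); scan 8 dirs for brackets.
Dir NW: first cell '.' (not opp) -> no flip
Dir N: first cell '.' (not opp) -> no flip
Dir NE: first cell '.' (not opp) -> no flip
Dir W: first cell '.' (not opp) -> no flip
Dir E: first cell '.' (not opp) -> no flip
Dir SW: opp run (2,1), next='.' -> no flip
Dir S: opp run (2,2) capped by W -> flip
Dir SE: opp run (2,3), next='.' -> no flip
All flips: (2,2)

Answer: ......
..W...
.BWB..
.BWW..
B.....
......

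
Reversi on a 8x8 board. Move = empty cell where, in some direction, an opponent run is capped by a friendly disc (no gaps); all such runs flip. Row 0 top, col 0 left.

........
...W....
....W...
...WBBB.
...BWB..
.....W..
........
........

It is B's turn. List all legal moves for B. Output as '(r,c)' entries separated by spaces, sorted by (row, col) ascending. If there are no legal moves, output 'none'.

Answer: (0,2) (1,4) (2,3) (3,2) (5,3) (5,4) (6,5)

Derivation:
(0,2): flips 2 -> legal
(0,3): no bracket -> illegal
(0,4): no bracket -> illegal
(1,2): no bracket -> illegal
(1,4): flips 1 -> legal
(1,5): no bracket -> illegal
(2,2): no bracket -> illegal
(2,3): flips 1 -> legal
(2,5): no bracket -> illegal
(3,2): flips 1 -> legal
(4,2): no bracket -> illegal
(4,6): no bracket -> illegal
(5,3): flips 1 -> legal
(5,4): flips 1 -> legal
(5,6): no bracket -> illegal
(6,4): no bracket -> illegal
(6,5): flips 1 -> legal
(6,6): no bracket -> illegal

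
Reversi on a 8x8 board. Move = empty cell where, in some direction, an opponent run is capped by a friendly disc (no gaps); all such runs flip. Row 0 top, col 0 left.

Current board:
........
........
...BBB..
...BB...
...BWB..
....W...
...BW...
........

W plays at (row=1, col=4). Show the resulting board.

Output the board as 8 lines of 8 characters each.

Answer: ........
....W...
...BWB..
...BW...
...BWB..
....W...
...BW...
........

Derivation:
Place W at (1,4); scan 8 dirs for brackets.
Dir NW: first cell '.' (not opp) -> no flip
Dir N: first cell '.' (not opp) -> no flip
Dir NE: first cell '.' (not opp) -> no flip
Dir W: first cell '.' (not opp) -> no flip
Dir E: first cell '.' (not opp) -> no flip
Dir SW: opp run (2,3), next='.' -> no flip
Dir S: opp run (2,4) (3,4) capped by W -> flip
Dir SE: opp run (2,5), next='.' -> no flip
All flips: (2,4) (3,4)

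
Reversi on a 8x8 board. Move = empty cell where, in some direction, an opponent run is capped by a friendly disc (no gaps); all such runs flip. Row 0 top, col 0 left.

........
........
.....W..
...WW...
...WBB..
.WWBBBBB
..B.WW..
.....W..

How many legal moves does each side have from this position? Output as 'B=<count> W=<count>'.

-- B to move --
(1,4): no bracket -> illegal
(1,5): no bracket -> illegal
(1,6): no bracket -> illegal
(2,2): flips 1 -> legal
(2,3): flips 3 -> legal
(2,4): flips 1 -> legal
(2,6): no bracket -> illegal
(3,2): flips 1 -> legal
(3,5): no bracket -> illegal
(3,6): no bracket -> illegal
(4,0): flips 1 -> legal
(4,1): no bracket -> illegal
(4,2): flips 2 -> legal
(5,0): flips 2 -> legal
(6,0): no bracket -> illegal
(6,1): no bracket -> illegal
(6,3): no bracket -> illegal
(6,6): no bracket -> illegal
(7,3): flips 1 -> legal
(7,4): flips 2 -> legal
(7,6): flips 1 -> legal
B mobility = 10
-- W to move --
(3,5): flips 2 -> legal
(3,6): no bracket -> illegal
(4,2): flips 1 -> legal
(4,6): flips 3 -> legal
(4,7): flips 1 -> legal
(6,1): no bracket -> illegal
(6,3): flips 1 -> legal
(6,6): flips 2 -> legal
(6,7): flips 2 -> legal
(7,1): no bracket -> illegal
(7,2): flips 1 -> legal
(7,3): flips 1 -> legal
W mobility = 9

Answer: B=10 W=9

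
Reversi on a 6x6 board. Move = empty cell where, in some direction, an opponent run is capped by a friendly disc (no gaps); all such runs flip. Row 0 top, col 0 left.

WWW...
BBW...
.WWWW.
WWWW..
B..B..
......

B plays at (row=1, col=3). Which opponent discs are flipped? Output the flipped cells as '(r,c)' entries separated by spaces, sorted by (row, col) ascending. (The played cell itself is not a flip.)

Dir NW: opp run (0,2), next=edge -> no flip
Dir N: first cell '.' (not opp) -> no flip
Dir NE: first cell '.' (not opp) -> no flip
Dir W: opp run (1,2) capped by B -> flip
Dir E: first cell '.' (not opp) -> no flip
Dir SW: opp run (2,2) (3,1) capped by B -> flip
Dir S: opp run (2,3) (3,3) capped by B -> flip
Dir SE: opp run (2,4), next='.' -> no flip

Answer: (1,2) (2,2) (2,3) (3,1) (3,3)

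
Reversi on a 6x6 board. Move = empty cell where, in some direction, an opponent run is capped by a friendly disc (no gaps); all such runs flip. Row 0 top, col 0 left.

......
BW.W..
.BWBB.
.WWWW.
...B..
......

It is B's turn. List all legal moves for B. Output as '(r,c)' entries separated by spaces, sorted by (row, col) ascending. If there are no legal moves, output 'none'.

Answer: (0,1) (0,2) (0,3) (1,2) (2,5) (4,1) (4,2) (4,4) (4,5)

Derivation:
(0,0): no bracket -> illegal
(0,1): flips 1 -> legal
(0,2): flips 1 -> legal
(0,3): flips 1 -> legal
(0,4): no bracket -> illegal
(1,2): flips 1 -> legal
(1,4): no bracket -> illegal
(2,0): no bracket -> illegal
(2,5): flips 1 -> legal
(3,0): no bracket -> illegal
(3,5): no bracket -> illegal
(4,0): no bracket -> illegal
(4,1): flips 2 -> legal
(4,2): flips 1 -> legal
(4,4): flips 1 -> legal
(4,5): flips 1 -> legal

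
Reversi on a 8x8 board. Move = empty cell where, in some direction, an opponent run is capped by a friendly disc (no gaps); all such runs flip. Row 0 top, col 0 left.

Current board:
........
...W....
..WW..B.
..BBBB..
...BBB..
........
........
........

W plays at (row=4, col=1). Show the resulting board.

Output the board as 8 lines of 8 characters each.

Place W at (4,1); scan 8 dirs for brackets.
Dir NW: first cell '.' (not opp) -> no flip
Dir N: first cell '.' (not opp) -> no flip
Dir NE: opp run (3,2) capped by W -> flip
Dir W: first cell '.' (not opp) -> no flip
Dir E: first cell '.' (not opp) -> no flip
Dir SW: first cell '.' (not opp) -> no flip
Dir S: first cell '.' (not opp) -> no flip
Dir SE: first cell '.' (not opp) -> no flip
All flips: (3,2)

Answer: ........
...W....
..WW..B.
..WBBB..
.W.BBB..
........
........
........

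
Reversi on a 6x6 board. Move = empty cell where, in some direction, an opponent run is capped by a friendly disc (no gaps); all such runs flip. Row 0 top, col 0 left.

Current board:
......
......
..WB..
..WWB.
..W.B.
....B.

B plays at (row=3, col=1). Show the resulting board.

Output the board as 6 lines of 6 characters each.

Answer: ......
......
..WB..
.BBBB.
..W.B.
....B.

Derivation:
Place B at (3,1); scan 8 dirs for brackets.
Dir NW: first cell '.' (not opp) -> no flip
Dir N: first cell '.' (not opp) -> no flip
Dir NE: opp run (2,2), next='.' -> no flip
Dir W: first cell '.' (not opp) -> no flip
Dir E: opp run (3,2) (3,3) capped by B -> flip
Dir SW: first cell '.' (not opp) -> no flip
Dir S: first cell '.' (not opp) -> no flip
Dir SE: opp run (4,2), next='.' -> no flip
All flips: (3,2) (3,3)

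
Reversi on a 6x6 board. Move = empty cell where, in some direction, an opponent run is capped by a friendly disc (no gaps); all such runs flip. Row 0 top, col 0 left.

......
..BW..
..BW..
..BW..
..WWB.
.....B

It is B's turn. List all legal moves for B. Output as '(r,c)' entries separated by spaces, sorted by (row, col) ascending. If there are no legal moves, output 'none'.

(0,2): no bracket -> illegal
(0,3): no bracket -> illegal
(0,4): flips 1 -> legal
(1,4): flips 2 -> legal
(2,4): flips 1 -> legal
(3,1): no bracket -> illegal
(3,4): flips 2 -> legal
(4,1): flips 2 -> legal
(5,1): no bracket -> illegal
(5,2): flips 1 -> legal
(5,3): no bracket -> illegal
(5,4): flips 1 -> legal

Answer: (0,4) (1,4) (2,4) (3,4) (4,1) (5,2) (5,4)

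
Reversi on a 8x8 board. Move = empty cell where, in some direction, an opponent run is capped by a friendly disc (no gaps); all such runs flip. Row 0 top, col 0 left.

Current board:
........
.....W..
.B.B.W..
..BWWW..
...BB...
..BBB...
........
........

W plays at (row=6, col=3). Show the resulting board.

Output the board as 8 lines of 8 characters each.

Answer: ........
.....W..
.B.B.W..
..BWWW..
...WB...
..BWB...
...W....
........

Derivation:
Place W at (6,3); scan 8 dirs for brackets.
Dir NW: opp run (5,2), next='.' -> no flip
Dir N: opp run (5,3) (4,3) capped by W -> flip
Dir NE: opp run (5,4), next='.' -> no flip
Dir W: first cell '.' (not opp) -> no flip
Dir E: first cell '.' (not opp) -> no flip
Dir SW: first cell '.' (not opp) -> no flip
Dir S: first cell '.' (not opp) -> no flip
Dir SE: first cell '.' (not opp) -> no flip
All flips: (4,3) (5,3)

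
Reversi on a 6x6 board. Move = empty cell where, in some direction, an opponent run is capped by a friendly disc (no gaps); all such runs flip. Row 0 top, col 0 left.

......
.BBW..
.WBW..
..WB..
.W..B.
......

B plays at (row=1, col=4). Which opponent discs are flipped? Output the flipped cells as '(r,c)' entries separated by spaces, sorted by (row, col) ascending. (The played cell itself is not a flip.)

Answer: (1,3)

Derivation:
Dir NW: first cell '.' (not opp) -> no flip
Dir N: first cell '.' (not opp) -> no flip
Dir NE: first cell '.' (not opp) -> no flip
Dir W: opp run (1,3) capped by B -> flip
Dir E: first cell '.' (not opp) -> no flip
Dir SW: opp run (2,3) (3,2) (4,1), next='.' -> no flip
Dir S: first cell '.' (not opp) -> no flip
Dir SE: first cell '.' (not opp) -> no flip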